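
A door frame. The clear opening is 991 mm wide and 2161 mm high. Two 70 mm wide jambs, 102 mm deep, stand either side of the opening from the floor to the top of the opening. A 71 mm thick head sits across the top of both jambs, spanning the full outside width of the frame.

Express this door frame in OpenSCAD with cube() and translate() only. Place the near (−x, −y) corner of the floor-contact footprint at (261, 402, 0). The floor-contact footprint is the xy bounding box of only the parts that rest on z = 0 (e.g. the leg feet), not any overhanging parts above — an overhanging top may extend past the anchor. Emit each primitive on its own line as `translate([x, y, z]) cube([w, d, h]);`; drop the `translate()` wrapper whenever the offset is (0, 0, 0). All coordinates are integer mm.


translate([261, 402, 0]) cube([70, 102, 2161]);
translate([1322, 402, 0]) cube([70, 102, 2161]);
translate([261, 402, 2161]) cube([1131, 102, 71]);


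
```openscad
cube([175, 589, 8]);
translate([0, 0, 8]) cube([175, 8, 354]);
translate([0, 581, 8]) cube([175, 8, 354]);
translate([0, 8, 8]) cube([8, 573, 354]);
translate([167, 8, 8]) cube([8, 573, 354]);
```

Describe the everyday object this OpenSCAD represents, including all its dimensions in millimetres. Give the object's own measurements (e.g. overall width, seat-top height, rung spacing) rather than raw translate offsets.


An open-topped rectangular box: outside dimensions 175×589×362 mm, with a uniform wall and base thickness of 8 mm. The base is a full 175×589 slab on the floor; four walls sit on top of the base. The front and back walls (the −y and +y sides) span the full width; the two side walls fit between them.


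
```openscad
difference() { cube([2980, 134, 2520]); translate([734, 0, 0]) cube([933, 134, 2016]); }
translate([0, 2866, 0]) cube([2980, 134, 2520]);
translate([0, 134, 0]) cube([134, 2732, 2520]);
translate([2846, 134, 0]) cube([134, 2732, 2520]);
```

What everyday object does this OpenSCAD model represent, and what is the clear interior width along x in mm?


A single room. The interior width is 2712 mm.

Four walls enclosing a rectangle with a door in the front wall — a room. Outside width 2980 minus two 134 mm walls gives 2712 mm.


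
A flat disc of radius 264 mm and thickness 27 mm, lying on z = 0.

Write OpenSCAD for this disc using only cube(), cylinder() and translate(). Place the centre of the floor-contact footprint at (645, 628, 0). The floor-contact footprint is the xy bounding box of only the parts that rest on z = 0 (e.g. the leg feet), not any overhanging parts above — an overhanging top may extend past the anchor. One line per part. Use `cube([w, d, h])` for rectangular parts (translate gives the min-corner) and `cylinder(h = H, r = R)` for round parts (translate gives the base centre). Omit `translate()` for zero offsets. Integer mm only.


translate([645, 628, 0]) cylinder(h = 27, r = 264);


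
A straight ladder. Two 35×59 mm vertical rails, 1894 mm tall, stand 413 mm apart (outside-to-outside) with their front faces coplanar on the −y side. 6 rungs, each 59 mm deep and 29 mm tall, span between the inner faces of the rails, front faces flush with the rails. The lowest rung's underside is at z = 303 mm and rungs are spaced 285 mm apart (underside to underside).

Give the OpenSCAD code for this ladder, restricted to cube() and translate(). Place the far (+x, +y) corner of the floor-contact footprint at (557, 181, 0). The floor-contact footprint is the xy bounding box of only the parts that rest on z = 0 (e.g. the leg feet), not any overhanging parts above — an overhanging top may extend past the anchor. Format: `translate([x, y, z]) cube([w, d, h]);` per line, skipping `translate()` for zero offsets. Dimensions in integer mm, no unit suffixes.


translate([144, 122, 0]) cube([35, 59, 1894]);
translate([522, 122, 0]) cube([35, 59, 1894]);
translate([179, 122, 303]) cube([343, 59, 29]);
translate([179, 122, 588]) cube([343, 59, 29]);
translate([179, 122, 873]) cube([343, 59, 29]);
translate([179, 122, 1158]) cube([343, 59, 29]);
translate([179, 122, 1443]) cube([343, 59, 29]);
translate([179, 122, 1728]) cube([343, 59, 29]);


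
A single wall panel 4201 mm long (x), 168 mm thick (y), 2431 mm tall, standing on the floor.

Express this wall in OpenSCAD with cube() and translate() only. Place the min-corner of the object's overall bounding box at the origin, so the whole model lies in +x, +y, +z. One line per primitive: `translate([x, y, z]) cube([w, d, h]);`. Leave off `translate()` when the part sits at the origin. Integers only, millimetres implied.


cube([4201, 168, 2431]);


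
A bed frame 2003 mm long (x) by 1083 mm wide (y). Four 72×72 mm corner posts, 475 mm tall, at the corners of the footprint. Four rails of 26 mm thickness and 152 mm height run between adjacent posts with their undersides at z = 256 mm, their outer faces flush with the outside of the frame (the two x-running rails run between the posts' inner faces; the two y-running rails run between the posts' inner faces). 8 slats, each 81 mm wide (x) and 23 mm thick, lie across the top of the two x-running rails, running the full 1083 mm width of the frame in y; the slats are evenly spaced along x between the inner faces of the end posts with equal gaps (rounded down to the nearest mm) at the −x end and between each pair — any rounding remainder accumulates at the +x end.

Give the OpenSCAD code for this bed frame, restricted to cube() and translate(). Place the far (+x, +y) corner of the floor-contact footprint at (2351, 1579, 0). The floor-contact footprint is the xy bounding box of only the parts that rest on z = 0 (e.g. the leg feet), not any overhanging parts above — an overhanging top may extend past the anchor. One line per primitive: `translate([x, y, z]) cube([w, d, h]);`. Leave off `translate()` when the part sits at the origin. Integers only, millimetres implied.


translate([348, 496, 0]) cube([72, 72, 475]);
translate([348, 1507, 0]) cube([72, 72, 475]);
translate([2279, 496, 0]) cube([72, 72, 475]);
translate([2279, 1507, 0]) cube([72, 72, 475]);
translate([420, 496, 256]) cube([1859, 26, 152]);
translate([420, 1553, 256]) cube([1859, 26, 152]);
translate([348, 568, 256]) cube([26, 939, 152]);
translate([2325, 568, 256]) cube([26, 939, 152]);
translate([554, 496, 408]) cube([81, 1083, 23]);
translate([769, 496, 408]) cube([81, 1083, 23]);
translate([984, 496, 408]) cube([81, 1083, 23]);
translate([1199, 496, 408]) cube([81, 1083, 23]);
translate([1414, 496, 408]) cube([81, 1083, 23]);
translate([1629, 496, 408]) cube([81, 1083, 23]);
translate([1844, 496, 408]) cube([81, 1083, 23]);
translate([2059, 496, 408]) cube([81, 1083, 23]);


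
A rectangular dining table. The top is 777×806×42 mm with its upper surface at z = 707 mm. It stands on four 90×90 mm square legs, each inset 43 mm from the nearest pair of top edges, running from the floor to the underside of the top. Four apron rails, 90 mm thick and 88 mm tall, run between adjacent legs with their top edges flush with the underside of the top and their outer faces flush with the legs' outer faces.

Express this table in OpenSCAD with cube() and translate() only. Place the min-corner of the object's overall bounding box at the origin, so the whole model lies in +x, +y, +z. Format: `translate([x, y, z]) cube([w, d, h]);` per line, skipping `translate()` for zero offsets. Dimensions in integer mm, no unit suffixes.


translate([0, 0, 665]) cube([777, 806, 42]);
translate([43, 43, 0]) cube([90, 90, 665]);
translate([644, 43, 0]) cube([90, 90, 665]);
translate([43, 673, 0]) cube([90, 90, 665]);
translate([644, 673, 0]) cube([90, 90, 665]);
translate([133, 43, 577]) cube([511, 90, 88]);
translate([133, 673, 577]) cube([511, 90, 88]);
translate([43, 133, 577]) cube([90, 540, 88]);
translate([644, 133, 577]) cube([90, 540, 88]);


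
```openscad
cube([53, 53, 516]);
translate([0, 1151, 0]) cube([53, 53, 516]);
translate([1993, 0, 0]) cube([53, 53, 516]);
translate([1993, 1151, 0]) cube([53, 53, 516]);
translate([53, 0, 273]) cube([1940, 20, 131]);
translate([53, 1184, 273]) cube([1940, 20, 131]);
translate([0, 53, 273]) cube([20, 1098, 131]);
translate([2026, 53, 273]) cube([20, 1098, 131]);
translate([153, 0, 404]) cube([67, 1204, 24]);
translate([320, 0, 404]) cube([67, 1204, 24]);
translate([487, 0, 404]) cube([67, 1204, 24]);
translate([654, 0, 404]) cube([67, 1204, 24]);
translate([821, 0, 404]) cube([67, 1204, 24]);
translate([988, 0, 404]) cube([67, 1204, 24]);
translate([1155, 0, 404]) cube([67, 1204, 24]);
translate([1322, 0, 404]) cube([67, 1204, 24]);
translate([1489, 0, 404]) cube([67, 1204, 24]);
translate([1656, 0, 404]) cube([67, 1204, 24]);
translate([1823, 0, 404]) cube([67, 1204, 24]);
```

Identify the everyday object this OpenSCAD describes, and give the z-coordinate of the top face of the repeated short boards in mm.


A bed frame. The slat-top height is 428 mm.

Four posts, four rails, and a row of slats — a bed frame. Slats sit on the rails at z = 273 + 131 = 404; with slat thickness 24, the top is 428 mm.


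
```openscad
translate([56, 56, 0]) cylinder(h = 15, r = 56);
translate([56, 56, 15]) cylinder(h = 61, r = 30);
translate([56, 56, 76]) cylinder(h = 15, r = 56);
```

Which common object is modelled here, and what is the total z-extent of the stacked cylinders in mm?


A spool. The overall height is 91 mm.

Three coaxial cylinders, large–small–large — a spool. Two 15 mm flanges and a 61 mm core give 15 + 61 + 15 = 91 mm.


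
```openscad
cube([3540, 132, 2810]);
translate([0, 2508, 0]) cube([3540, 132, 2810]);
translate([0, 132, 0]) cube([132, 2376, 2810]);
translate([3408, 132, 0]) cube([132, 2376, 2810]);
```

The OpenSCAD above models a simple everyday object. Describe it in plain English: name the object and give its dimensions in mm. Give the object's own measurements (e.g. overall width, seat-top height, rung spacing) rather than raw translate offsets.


The wall frame of a small rectangular building: four walls, each 2810 mm tall and 132 mm thick, enclosing a footprint 3540 mm (x) by 2640 mm (y) outside-to-outside, with no floor or roof. The front and back walls (the −y and +y sides) span the full width; the two side walls fit between them.


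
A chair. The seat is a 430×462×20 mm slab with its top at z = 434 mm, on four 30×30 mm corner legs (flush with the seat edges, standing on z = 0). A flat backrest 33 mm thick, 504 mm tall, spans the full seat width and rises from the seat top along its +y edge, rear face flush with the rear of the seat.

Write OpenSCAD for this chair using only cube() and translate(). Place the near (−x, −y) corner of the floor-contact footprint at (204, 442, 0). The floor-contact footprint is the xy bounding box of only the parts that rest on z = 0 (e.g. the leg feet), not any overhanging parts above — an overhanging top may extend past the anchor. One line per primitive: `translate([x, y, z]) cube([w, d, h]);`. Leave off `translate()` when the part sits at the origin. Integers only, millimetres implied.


// leg_h = 434 - 20 = 414
translate([204, 442, 414]) cube([430, 462, 20]);
translate([204, 442, 0]) cube([30, 30, 414]);
translate([604, 442, 0]) cube([30, 30, 414]);
translate([204, 874, 0]) cube([30, 30, 414]);
translate([604, 874, 0]) cube([30, 30, 414]);
translate([204, 871, 434]) cube([430, 33, 504]);


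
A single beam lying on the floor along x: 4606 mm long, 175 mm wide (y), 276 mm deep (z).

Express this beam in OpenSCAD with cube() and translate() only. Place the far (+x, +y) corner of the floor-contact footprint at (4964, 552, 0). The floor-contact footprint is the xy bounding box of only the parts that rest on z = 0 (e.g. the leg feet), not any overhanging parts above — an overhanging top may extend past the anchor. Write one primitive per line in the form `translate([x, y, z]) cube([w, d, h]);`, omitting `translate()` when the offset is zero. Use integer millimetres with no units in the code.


translate([358, 377, 0]) cube([4606, 175, 276]);


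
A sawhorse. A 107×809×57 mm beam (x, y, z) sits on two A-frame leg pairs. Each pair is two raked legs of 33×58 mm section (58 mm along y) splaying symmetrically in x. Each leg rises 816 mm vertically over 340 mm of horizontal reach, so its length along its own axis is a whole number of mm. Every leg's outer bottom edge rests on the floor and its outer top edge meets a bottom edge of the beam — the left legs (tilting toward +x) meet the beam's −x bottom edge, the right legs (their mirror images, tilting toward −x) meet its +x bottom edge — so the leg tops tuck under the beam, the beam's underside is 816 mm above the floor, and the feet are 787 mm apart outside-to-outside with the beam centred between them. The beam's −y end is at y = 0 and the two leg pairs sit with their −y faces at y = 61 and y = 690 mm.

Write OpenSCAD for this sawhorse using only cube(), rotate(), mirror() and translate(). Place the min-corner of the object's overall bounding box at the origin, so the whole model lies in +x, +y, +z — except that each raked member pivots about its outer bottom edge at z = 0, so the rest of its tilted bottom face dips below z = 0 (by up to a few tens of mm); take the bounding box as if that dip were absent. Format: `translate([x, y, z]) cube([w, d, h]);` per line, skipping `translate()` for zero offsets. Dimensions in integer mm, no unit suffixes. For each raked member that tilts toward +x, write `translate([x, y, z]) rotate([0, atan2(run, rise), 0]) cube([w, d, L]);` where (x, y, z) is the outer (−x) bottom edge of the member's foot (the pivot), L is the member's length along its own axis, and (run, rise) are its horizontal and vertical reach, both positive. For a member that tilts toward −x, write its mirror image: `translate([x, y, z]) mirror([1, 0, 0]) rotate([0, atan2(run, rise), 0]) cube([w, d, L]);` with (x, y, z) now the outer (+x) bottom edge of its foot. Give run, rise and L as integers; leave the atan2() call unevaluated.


translate([340, 0, 816]) cube([107, 809, 57]);
translate([0, 61, 0]) rotate([0, atan2(340, 816), 0]) cube([33, 58, 884]);
translate([787, 61, 0]) mirror([1, 0, 0]) rotate([0, atan2(340, 816), 0]) cube([33, 58, 884]);
translate([0, 690, 0]) rotate([0, atan2(340, 816), 0]) cube([33, 58, 884]);
translate([787, 690, 0]) mirror([1, 0, 0]) rotate([0, atan2(340, 816), 0]) cube([33, 58, 884]);


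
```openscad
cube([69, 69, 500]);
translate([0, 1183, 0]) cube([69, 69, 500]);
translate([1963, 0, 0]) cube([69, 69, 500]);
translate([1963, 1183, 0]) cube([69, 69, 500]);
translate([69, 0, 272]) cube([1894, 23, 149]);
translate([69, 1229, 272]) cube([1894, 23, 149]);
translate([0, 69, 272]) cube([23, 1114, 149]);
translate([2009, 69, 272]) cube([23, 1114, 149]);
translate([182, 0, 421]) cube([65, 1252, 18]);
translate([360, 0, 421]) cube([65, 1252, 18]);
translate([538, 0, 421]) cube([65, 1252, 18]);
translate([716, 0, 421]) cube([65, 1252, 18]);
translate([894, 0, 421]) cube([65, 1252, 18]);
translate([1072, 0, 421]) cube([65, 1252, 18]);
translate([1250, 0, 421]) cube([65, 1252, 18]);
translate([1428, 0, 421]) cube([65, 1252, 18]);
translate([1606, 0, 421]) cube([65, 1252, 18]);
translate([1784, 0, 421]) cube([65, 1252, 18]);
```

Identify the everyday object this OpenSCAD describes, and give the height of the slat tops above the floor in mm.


A bed frame. The slat-top height is 439 mm.

Four posts, four rails, and a row of slats — a bed frame. Slats sit on the rails at z = 272 + 149 = 421; with slat thickness 18, the top is 439 mm.


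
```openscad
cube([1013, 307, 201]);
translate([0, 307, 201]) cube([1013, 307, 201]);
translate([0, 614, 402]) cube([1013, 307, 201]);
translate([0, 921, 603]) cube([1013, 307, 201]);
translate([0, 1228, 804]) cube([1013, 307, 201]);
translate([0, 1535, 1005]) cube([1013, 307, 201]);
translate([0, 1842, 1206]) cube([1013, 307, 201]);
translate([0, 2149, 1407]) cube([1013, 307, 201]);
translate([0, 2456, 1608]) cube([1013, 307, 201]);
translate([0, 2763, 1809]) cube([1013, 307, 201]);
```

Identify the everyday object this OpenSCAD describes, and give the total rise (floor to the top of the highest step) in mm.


A staircase. The total rise is 2010 mm.

10 identical blocks, each offset up and back from the previous — a staircase. Each step is 201 mm tall and there are 10 of them, so the total rise is 10 × 201 = 2010 mm.


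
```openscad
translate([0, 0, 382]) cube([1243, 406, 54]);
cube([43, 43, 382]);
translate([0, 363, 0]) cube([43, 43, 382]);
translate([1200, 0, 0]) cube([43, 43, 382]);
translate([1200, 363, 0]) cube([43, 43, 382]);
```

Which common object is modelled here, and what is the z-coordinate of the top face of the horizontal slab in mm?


A bench. The seat-top height is 436 mm.

A long slab on four corner posts — a bench. The slab sits at z = 382 with thickness 54, so the top is 382 + 54 = 436 mm.


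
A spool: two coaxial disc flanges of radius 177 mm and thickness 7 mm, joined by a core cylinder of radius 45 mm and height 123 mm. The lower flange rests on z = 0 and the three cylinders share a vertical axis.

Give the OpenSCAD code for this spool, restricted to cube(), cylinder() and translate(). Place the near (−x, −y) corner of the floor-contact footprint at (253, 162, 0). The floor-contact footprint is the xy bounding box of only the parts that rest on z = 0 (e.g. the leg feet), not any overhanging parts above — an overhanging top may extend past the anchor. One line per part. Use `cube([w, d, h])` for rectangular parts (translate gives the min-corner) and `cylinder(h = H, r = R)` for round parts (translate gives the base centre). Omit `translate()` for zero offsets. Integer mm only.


translate([430, 339, 0]) cylinder(h = 7, r = 177);
translate([430, 339, 7]) cylinder(h = 123, r = 45);
translate([430, 339, 130]) cylinder(h = 7, r = 177);


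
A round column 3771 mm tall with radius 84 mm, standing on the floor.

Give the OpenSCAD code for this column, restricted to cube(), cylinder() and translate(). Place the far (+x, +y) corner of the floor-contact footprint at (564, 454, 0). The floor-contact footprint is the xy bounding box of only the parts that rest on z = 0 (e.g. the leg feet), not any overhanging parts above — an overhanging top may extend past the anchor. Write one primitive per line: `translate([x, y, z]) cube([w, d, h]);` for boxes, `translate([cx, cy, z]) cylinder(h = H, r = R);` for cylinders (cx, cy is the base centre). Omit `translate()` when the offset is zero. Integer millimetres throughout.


translate([480, 370, 0]) cylinder(h = 3771, r = 84);


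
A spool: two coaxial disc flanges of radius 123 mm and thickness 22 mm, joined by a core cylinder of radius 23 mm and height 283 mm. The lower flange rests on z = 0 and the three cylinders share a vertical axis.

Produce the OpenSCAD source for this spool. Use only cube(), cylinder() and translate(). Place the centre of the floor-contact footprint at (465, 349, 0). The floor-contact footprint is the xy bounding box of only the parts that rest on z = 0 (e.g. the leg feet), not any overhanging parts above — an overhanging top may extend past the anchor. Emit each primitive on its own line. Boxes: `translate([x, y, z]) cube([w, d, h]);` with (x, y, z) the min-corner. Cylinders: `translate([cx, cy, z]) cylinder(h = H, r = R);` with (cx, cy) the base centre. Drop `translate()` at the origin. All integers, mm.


translate([465, 349, 0]) cylinder(h = 22, r = 123);
translate([465, 349, 22]) cylinder(h = 283, r = 23);
translate([465, 349, 305]) cylinder(h = 22, r = 123);


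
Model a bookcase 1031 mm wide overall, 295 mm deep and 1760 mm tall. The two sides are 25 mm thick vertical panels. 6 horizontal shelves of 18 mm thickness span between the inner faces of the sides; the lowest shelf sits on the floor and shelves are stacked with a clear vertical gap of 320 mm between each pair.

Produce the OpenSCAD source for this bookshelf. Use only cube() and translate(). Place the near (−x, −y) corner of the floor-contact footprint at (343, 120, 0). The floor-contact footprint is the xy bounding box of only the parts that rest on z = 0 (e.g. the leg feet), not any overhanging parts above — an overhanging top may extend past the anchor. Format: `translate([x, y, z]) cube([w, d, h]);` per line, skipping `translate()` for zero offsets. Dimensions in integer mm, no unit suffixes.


translate([343, 120, 0]) cube([25, 295, 1760]);
translate([1349, 120, 0]) cube([25, 295, 1760]);
translate([368, 120, 0]) cube([981, 295, 18]);
translate([368, 120, 338]) cube([981, 295, 18]);
translate([368, 120, 676]) cube([981, 295, 18]);
translate([368, 120, 1014]) cube([981, 295, 18]);
translate([368, 120, 1352]) cube([981, 295, 18]);
translate([368, 120, 1690]) cube([981, 295, 18]);


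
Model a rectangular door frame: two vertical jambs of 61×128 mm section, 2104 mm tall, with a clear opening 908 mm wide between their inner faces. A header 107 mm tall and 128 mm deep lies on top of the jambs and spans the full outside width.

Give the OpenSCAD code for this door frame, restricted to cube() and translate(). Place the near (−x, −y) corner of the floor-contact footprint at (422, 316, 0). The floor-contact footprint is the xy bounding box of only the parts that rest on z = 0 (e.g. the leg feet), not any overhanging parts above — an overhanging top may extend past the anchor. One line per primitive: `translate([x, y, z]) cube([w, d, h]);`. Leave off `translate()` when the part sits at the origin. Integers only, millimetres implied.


translate([422, 316, 0]) cube([61, 128, 2104]);
translate([1391, 316, 0]) cube([61, 128, 2104]);
translate([422, 316, 2104]) cube([1030, 128, 107]);


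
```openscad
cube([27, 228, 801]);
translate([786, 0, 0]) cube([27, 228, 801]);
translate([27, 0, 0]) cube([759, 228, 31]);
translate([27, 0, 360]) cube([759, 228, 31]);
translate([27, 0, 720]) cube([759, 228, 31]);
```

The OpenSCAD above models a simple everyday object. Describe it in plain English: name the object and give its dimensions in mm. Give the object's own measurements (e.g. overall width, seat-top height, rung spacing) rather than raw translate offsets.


An open bookshelf. Two side panels, each 27 mm thick, 228 mm deep and 801 mm tall, stand 813 mm apart (outside-to-outside). Between them sit 3 shelves, each 31 mm thick and 228 mm deep, spanning the full gap between the sides. The bottom shelf rests on the floor (its underside at z = 0) and the clear gap between one shelf's top and the next shelf's underside is 329 mm.


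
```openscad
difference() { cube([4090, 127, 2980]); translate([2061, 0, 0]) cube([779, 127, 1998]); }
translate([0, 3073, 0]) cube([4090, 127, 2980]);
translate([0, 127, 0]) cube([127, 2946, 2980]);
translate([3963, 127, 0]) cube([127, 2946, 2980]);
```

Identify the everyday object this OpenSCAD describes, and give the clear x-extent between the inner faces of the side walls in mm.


A single room. The interior width is 3836 mm.

Four walls enclosing a rectangle with a door in the front wall — a room. Outside width 4090 minus two 127 mm walls gives 3836 mm.


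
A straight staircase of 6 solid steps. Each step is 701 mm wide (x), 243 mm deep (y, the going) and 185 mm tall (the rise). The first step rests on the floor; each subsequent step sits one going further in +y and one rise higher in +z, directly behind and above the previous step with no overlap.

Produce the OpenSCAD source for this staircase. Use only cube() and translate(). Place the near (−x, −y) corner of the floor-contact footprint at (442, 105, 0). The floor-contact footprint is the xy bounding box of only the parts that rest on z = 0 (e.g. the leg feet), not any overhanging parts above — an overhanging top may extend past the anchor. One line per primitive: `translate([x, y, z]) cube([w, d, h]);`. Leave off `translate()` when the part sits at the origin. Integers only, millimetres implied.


translate([442, 105, 0]) cube([701, 243, 185]);
translate([442, 348, 185]) cube([701, 243, 185]);
translate([442, 591, 370]) cube([701, 243, 185]);
translate([442, 834, 555]) cube([701, 243, 185]);
translate([442, 1077, 740]) cube([701, 243, 185]);
translate([442, 1320, 925]) cube([701, 243, 185]);


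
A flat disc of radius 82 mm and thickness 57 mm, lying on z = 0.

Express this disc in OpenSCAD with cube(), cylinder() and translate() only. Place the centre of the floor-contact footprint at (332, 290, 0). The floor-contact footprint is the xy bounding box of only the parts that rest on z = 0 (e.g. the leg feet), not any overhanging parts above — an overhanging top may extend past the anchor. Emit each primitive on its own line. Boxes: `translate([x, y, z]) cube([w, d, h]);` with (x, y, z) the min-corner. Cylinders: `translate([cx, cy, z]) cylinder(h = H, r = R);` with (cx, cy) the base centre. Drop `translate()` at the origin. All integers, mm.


translate([332, 290, 0]) cylinder(h = 57, r = 82);


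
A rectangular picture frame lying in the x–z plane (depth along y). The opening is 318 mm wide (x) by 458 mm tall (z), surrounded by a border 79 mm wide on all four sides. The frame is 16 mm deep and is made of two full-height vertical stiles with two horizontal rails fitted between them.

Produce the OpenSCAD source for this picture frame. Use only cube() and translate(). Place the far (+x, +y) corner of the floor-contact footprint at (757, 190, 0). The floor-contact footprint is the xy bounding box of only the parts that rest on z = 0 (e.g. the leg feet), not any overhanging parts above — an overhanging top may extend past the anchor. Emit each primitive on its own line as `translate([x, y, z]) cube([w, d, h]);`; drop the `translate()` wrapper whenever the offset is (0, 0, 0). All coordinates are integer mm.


translate([281, 174, 0]) cube([79, 16, 616]);
translate([678, 174, 0]) cube([79, 16, 616]);
translate([360, 174, 0]) cube([318, 16, 79]);
translate([360, 174, 537]) cube([318, 16, 79]);


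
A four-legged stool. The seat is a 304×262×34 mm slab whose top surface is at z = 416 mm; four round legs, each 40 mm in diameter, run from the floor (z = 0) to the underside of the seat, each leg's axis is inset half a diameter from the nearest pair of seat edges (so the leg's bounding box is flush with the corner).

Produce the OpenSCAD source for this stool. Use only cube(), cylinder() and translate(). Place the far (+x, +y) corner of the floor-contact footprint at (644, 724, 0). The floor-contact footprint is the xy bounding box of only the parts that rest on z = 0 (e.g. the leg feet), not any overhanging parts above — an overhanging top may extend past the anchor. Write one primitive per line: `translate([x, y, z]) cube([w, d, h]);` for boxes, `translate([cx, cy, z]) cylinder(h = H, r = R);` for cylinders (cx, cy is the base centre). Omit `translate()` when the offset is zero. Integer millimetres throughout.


translate([340, 462, 382]) cube([304, 262, 34]);
translate([360, 482, 0]) cylinder(h = 382, r = 20);
translate([624, 482, 0]) cylinder(h = 382, r = 20);
translate([360, 704, 0]) cylinder(h = 382, r = 20);
translate([624, 704, 0]) cylinder(h = 382, r = 20);


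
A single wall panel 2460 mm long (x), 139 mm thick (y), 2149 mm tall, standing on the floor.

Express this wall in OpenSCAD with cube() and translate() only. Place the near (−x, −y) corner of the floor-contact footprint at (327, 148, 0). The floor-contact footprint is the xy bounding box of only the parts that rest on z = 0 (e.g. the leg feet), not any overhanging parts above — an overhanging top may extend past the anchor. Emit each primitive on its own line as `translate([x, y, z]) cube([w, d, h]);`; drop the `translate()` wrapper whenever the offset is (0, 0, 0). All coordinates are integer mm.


translate([327, 148, 0]) cube([2460, 139, 2149]);


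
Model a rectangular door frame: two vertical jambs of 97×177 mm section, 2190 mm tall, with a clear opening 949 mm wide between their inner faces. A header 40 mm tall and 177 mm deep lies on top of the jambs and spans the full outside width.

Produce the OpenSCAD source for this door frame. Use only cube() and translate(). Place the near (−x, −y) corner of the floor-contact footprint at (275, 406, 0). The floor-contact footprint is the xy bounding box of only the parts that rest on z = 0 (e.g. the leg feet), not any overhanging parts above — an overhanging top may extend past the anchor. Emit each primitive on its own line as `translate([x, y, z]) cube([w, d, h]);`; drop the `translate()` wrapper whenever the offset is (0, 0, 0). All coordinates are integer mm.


translate([275, 406, 0]) cube([97, 177, 2190]);
translate([1321, 406, 0]) cube([97, 177, 2190]);
translate([275, 406, 2190]) cube([1143, 177, 40]);


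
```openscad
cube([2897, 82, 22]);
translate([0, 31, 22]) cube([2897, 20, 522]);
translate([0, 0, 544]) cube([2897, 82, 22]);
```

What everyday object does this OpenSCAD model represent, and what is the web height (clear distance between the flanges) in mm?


An I-beam. The web height is 522 mm.

Two wide flanges with a thin centred web — an I-beam. Overall 566 mm minus two 22 mm flanges gives a web of 566 − 2·22 = 522 mm.


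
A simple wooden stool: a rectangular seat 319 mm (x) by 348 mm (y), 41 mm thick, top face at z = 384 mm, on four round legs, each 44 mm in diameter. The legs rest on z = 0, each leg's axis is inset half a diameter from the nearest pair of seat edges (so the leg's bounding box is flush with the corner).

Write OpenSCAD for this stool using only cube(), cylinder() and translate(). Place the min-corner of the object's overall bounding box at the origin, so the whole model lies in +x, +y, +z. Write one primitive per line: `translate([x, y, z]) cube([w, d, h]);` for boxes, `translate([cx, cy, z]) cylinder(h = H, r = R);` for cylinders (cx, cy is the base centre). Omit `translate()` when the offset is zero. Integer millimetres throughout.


translate([0, 0, 343]) cube([319, 348, 41]);
translate([22, 22, 0]) cylinder(h = 343, r = 22);
translate([297, 22, 0]) cylinder(h = 343, r = 22);
translate([22, 326, 0]) cylinder(h = 343, r = 22);
translate([297, 326, 0]) cylinder(h = 343, r = 22);


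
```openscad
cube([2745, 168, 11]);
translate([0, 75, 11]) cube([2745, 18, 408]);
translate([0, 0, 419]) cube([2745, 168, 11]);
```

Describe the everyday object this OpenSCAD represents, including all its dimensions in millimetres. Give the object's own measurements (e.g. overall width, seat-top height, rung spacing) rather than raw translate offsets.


An I-beam lying along x, 2745 mm long. Overall section height 430 mm. Two flanges 168 mm wide (y) and 11 mm thick, one on the floor and one at the top; a web 18 mm thick runs between them, centred on the flange width.


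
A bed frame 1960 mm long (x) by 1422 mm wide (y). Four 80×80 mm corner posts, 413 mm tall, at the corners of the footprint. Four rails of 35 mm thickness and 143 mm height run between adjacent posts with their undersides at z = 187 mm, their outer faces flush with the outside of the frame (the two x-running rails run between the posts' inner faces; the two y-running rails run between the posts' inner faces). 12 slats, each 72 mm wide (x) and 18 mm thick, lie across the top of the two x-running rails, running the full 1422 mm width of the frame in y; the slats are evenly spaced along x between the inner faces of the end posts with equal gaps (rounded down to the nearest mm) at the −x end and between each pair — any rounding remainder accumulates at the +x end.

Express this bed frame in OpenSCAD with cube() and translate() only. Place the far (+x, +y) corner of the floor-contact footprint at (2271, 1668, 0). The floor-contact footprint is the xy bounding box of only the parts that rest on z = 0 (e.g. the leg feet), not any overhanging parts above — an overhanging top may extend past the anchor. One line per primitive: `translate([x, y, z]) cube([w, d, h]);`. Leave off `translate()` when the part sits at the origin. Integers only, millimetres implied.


translate([311, 246, 0]) cube([80, 80, 413]);
translate([311, 1588, 0]) cube([80, 80, 413]);
translate([2191, 246, 0]) cube([80, 80, 413]);
translate([2191, 1588, 0]) cube([80, 80, 413]);
translate([391, 246, 187]) cube([1800, 35, 143]);
translate([391, 1633, 187]) cube([1800, 35, 143]);
translate([311, 326, 187]) cube([35, 1262, 143]);
translate([2236, 326, 187]) cube([35, 1262, 143]);
translate([463, 246, 330]) cube([72, 1422, 18]);
translate([607, 246, 330]) cube([72, 1422, 18]);
translate([751, 246, 330]) cube([72, 1422, 18]);
translate([895, 246, 330]) cube([72, 1422, 18]);
translate([1039, 246, 330]) cube([72, 1422, 18]);
translate([1183, 246, 330]) cube([72, 1422, 18]);
translate([1327, 246, 330]) cube([72, 1422, 18]);
translate([1471, 246, 330]) cube([72, 1422, 18]);
translate([1615, 246, 330]) cube([72, 1422, 18]);
translate([1759, 246, 330]) cube([72, 1422, 18]);
translate([1903, 246, 330]) cube([72, 1422, 18]);
translate([2047, 246, 330]) cube([72, 1422, 18]);


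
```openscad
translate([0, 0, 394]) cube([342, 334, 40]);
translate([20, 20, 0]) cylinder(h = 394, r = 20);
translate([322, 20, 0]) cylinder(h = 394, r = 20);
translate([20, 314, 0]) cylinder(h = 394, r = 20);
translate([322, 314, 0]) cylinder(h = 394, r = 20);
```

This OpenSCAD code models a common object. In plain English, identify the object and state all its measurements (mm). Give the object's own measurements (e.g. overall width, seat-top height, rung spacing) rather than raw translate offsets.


A four-legged stool. The seat is a 342×334×40 mm slab whose top surface is at z = 434 mm; four round legs, each 40 mm in diameter, run from the floor (z = 0) to the underside of the seat, each leg's axis is inset half a diameter from the nearest pair of seat edges (so the leg's bounding box is flush with the corner).


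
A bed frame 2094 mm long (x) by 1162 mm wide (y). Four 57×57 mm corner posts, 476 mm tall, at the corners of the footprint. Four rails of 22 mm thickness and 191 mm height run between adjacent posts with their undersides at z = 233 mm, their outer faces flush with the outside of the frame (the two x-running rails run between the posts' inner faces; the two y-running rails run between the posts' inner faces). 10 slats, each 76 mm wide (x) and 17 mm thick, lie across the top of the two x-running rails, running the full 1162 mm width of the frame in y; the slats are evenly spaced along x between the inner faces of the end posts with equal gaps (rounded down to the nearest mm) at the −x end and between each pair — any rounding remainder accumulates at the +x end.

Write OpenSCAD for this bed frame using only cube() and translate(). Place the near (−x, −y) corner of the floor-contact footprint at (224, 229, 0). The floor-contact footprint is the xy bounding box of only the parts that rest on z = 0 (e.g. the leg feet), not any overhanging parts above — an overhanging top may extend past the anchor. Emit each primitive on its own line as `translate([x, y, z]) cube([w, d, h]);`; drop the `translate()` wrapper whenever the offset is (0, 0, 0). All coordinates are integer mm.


translate([224, 229, 0]) cube([57, 57, 476]);
translate([224, 1334, 0]) cube([57, 57, 476]);
translate([2261, 229, 0]) cube([57, 57, 476]);
translate([2261, 1334, 0]) cube([57, 57, 476]);
translate([281, 229, 233]) cube([1980, 22, 191]);
translate([281, 1369, 233]) cube([1980, 22, 191]);
translate([224, 286, 233]) cube([22, 1048, 191]);
translate([2296, 286, 233]) cube([22, 1048, 191]);
translate([391, 229, 424]) cube([76, 1162, 17]);
translate([577, 229, 424]) cube([76, 1162, 17]);
translate([763, 229, 424]) cube([76, 1162, 17]);
translate([949, 229, 424]) cube([76, 1162, 17]);
translate([1135, 229, 424]) cube([76, 1162, 17]);
translate([1321, 229, 424]) cube([76, 1162, 17]);
translate([1507, 229, 424]) cube([76, 1162, 17]);
translate([1693, 229, 424]) cube([76, 1162, 17]);
translate([1879, 229, 424]) cube([76, 1162, 17]);
translate([2065, 229, 424]) cube([76, 1162, 17]);


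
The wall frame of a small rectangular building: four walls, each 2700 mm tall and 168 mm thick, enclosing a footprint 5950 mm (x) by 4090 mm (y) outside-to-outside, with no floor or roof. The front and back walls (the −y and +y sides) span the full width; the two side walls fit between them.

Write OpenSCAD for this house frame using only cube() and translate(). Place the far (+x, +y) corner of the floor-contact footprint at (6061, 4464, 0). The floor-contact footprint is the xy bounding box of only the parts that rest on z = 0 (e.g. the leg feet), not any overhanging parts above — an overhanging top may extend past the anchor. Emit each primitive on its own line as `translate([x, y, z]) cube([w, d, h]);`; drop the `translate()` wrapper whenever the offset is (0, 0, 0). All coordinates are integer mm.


translate([111, 374, 0]) cube([5950, 168, 2700]);
translate([111, 4296, 0]) cube([5950, 168, 2700]);
translate([111, 542, 0]) cube([168, 3754, 2700]);
translate([5893, 542, 0]) cube([168, 3754, 2700]);


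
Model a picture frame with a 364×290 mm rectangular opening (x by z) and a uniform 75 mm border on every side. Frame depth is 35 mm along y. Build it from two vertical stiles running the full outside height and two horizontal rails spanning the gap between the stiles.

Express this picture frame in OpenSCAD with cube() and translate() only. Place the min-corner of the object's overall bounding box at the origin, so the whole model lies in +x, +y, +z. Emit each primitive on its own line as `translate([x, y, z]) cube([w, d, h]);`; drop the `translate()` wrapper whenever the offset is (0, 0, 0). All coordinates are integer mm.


cube([75, 35, 440]);
translate([439, 0, 0]) cube([75, 35, 440]);
translate([75, 0, 0]) cube([364, 35, 75]);
translate([75, 0, 365]) cube([364, 35, 75]);


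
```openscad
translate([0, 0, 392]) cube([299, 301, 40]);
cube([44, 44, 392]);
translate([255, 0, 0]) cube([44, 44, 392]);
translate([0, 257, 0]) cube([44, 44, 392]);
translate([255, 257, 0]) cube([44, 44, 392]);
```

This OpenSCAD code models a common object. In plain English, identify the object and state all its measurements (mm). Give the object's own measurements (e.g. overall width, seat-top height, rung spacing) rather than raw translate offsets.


A simple wooden stool: a rectangular seat 299 mm (x) by 301 mm (y), 40 mm thick, top face at z = 432 mm, on four square legs, each 44×44 mm in cross-section. The legs rest on z = 0, each flush with a corner of the seat.


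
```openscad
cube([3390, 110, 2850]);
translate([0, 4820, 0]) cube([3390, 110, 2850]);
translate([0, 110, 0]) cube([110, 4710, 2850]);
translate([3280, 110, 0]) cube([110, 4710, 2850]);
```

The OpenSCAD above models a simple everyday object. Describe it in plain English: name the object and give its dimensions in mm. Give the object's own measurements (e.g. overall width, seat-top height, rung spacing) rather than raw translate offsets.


The wall frame of a small rectangular building: four walls, each 2850 mm tall and 110 mm thick, enclosing a footprint 3390 mm (x) by 4930 mm (y) outside-to-outside, with no floor or roof. The front and back walls (the −y and +y sides) span the full width; the two side walls fit between them.


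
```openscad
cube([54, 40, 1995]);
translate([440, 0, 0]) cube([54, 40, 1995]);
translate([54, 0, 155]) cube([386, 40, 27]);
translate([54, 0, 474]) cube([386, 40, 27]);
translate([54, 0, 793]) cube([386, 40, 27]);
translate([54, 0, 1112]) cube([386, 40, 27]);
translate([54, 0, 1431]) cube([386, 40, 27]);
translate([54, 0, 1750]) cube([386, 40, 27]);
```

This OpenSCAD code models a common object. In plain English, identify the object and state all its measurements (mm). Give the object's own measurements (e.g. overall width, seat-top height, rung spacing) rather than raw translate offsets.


A straight ladder. Two 54×40 mm vertical rails, 1995 mm tall, stand 494 mm apart (outside-to-outside) with their front faces coplanar on the −y side. 6 rungs, each 40 mm deep and 27 mm tall, span between the inner faces of the rails, front faces flush with the rails. The lowest rung's underside is at z = 155 mm and rungs are spaced 319 mm apart (underside to underside).


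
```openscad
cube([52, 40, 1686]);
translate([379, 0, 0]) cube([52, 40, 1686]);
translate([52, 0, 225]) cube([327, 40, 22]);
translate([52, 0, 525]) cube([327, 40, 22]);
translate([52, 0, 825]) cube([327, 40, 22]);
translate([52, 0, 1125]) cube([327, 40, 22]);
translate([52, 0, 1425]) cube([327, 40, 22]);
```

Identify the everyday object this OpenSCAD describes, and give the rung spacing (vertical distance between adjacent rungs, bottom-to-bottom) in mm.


A ladder. The rung spacing is 300 mm.

Two tall 52×40 posts with 5 short bars between them — a ladder. Adjacent rungs sit at z = 225 and z = 525, so the spacing is 525 − 225 = 300 mm.
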